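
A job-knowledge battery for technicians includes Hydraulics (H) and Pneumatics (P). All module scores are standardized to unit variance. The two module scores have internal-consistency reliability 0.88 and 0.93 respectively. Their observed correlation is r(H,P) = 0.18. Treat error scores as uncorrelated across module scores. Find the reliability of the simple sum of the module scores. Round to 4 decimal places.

0.9195

Var(H+P) = 2 + 2·[0.18] = 2 + 0.36 = 2.36.
With uncorrelated errors the cross-covariances are all true-score covariance, so they carry over unchanged; only the diagonal terms shrink to ρᵢσᵢ².
True-score variance = [0.88 + 0.93] + 0.36 = 1.81 + 0.36 = 2.17.
Reliability = 2.17 / 2.36 = 0.9195.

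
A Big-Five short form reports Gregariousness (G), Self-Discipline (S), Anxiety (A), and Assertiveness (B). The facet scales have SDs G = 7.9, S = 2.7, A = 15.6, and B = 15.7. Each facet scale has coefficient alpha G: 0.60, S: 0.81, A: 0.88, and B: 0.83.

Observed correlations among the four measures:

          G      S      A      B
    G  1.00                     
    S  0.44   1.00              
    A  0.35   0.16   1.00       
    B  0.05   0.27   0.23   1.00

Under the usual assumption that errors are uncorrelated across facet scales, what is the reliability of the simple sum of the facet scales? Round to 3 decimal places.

0.882

Var(G+S+A+B) = 7.9² + 2.7² + 15.6² + 15.7² + 2·[7.9·2.7·0.44 + 7.9·15.6·0.35 + 7.9·15.7·0.05 + 2.7·15.6·0.16 + 2.7·15.7·0.27 + 15.6·15.7·0.23] = 559.55 + 266.474 = 826.024.
Because errors are independent across components, Cov(Tᵢ,Tⱼ) = Cov(Xᵢ,Xⱼ); the off-diagonal part of the true-score variance is the same as above.
True-score variance = [7.9²·0.60 + 2.7²·0.81 + 15.6²·0.88 + 15.7²·0.83] + 266.474 = 462.094 + 266.474 = 728.568.
Reliability = 728.568 / 826.024 = 0.882.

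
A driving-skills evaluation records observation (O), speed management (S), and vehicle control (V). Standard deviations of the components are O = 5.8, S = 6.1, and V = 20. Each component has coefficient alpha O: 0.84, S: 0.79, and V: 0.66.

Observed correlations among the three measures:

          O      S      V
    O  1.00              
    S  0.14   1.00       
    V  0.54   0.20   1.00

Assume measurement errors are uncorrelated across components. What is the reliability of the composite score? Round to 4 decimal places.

0.7722

Var(O+S+V) = 5.8² + 6.1² + 20² + 2·[5.8·6.1·0.14 + 5.8·20·0.54 + 6.1·20·0.20] = 470.85 + 183.986 = 654.836.
Because errors are independent across components, Cov(Tᵢ,Tⱼ) = Cov(Xᵢ,Xⱼ); the off-diagonal part of the true-score variance is the same as above.
True-score variance = [5.8²·0.84 + 6.1²·0.79 + 20²·0.66] + 183.986 = 321.654 + 183.986 = 505.64.
Reliability = 505.64 / 654.836 = 0.7722.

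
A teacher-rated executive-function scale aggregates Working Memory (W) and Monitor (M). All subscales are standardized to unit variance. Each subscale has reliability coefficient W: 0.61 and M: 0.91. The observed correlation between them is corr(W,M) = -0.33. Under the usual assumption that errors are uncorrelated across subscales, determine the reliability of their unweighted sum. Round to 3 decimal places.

0.642

Var(W+M) = 2 + 2·[(-0.33)] = 2 − 0.66 = 1.34.
Because errors are independent across components, Cov(Tᵢ,Tⱼ) = Cov(Xᵢ,Xⱼ); the off-diagonal part of the true-score variance is the same as above.
True-score variance = [0.61 + 0.91] − 0.66 = 1.52 − 0.66 = 0.86.
Reliability = 0.86 / 1.34 = 0.642.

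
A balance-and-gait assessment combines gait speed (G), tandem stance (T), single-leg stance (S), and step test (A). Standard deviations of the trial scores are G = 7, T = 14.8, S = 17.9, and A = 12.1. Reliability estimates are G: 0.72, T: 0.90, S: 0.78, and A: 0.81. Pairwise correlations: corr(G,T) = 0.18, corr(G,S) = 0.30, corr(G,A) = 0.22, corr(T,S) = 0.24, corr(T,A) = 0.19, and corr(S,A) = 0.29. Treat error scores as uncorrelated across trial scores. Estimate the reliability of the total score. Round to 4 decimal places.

0.8889

Var(G+T+S+A) = 7² + 14.8² + 17.9² + 12.1² + 2·[7·14.8·0.18 + 7·17.9·0.30 + 7·12.1·0.22 + 14.8·17.9·0.24 + 14.8·12.1·0.19 + 17.9·12.1·0.29] = 734.86 + 470.578 = 1205.44.
With uncorrelated errors the cross-covariances are all true-score covariance, so they carry over unchanged; only the diagonal terms shrink to ρᵢσᵢ².
True-score variance = [7²·0.72 + 14.8²·0.90 + 17.9²·0.78 + 12.1²·0.81] + 470.578 = 600.928 + 470.578 = 1071.51.
Reliability = 1071.51 / 1205.44 = 0.8889.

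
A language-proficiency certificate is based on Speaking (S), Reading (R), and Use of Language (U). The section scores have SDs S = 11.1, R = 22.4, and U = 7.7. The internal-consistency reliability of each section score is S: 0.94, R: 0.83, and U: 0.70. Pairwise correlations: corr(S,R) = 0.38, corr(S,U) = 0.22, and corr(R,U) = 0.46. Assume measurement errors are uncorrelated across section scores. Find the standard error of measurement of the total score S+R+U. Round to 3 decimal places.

Var(total) = 684.26 + 385.255 = 1069.51.
True-score variance = 573.781 + 385.255 = 959.036, so reliability = 0.8967.
Error variance = 1069.51 − 959.036 = 110.479; SEM = √110.479 = 10.511.

10.511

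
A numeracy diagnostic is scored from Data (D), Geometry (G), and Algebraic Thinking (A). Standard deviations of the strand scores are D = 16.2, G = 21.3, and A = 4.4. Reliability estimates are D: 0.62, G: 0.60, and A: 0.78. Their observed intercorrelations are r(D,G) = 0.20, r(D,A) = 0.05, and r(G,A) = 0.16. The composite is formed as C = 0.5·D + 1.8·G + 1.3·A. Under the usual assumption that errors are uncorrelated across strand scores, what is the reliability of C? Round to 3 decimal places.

Var(C) = 0.5²·16.2² + 1.8²·21.3² + 1.3²·4.4² + 2·[0.9·16.2·21.3·0.20 + 0.65·16.2·4.4·0.05 + 2.34·21.3·4.4·0.16] = 1568.28 + 199.032 = 1767.32.
Under uncorrelated errors the observed covariances equal the true-score covariances, so only the own-variance terms attenuate.
True-score variance = [0.5²·16.2²·0.62 + 1.8²·21.3²·0.60 + 1.3²·4.4²·0.78] + 199.032 = 948.172 + 199.032 = 1147.2.
Reliability = 1147.2 / 1767.32 = 0.649.

0.649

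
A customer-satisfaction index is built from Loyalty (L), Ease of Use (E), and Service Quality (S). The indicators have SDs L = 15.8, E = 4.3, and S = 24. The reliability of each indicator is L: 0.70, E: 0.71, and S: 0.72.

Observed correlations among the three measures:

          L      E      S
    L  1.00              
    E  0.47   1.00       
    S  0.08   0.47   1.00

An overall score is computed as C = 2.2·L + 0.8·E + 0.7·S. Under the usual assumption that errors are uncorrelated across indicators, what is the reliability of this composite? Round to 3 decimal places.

Var(C) = 2.2²·15.8² + 0.8²·4.3² + 0.7²·24² + 2·[1.76·15.8·4.3·0.47 + 1.54·15.8·24·0.08 + 0.56·4.3·24·0.47] = 1502.33 + 260.159 = 1762.49.
Under uncorrelated errors the observed covariances equal the true-score covariances, so only the own-variance terms attenuate.
True-score variance = [2.2²·15.8²·0.70 + 0.8²·4.3²·0.71 + 0.7²·24²·0.72] + 260.159 = 1057.39 + 260.159 = 1317.55.
Reliability = 1317.55 / 1762.49 = 0.748.

0.748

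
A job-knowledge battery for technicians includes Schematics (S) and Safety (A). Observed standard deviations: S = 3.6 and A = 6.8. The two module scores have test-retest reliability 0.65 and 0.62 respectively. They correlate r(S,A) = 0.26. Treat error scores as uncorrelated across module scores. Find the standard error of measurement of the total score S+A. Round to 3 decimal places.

Var(total) = 59.2 + 12.7296 = 71.9296.
True-score variance = 37.0928 + 12.7296 = 49.8224, so reliability = 0.6927.
Error variance = 71.9296 − 49.8224 = 22.1072; SEM = √22.1072 = 4.702.

4.702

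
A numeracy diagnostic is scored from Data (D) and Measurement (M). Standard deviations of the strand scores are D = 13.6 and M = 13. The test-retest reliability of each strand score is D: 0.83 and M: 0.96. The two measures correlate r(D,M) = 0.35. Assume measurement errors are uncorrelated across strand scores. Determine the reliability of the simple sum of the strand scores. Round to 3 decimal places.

Var(D+M) = 13.6² + 13² + 2·[13.6·13·0.35] = 353.96 + 123.76 = 477.72.
With uncorrelated errors the cross-covariances are all true-score covariance, so they carry over unchanged; only the diagonal terms shrink to ρᵢσᵢ².
True-score variance = [13.6²·0.83 + 13²·0.96] + 123.76 = 315.757 + 123.76 = 439.517.
Reliability = 439.517 / 477.72 = 0.920.

0.920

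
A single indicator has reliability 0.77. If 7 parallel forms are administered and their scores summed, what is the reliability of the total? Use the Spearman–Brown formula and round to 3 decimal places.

0.959

ρ_k = kρ / (1 + (k−1)ρ) = 7·0.77 / (1 + 6·0.77) = 5.390 / 5.620 = 0.959.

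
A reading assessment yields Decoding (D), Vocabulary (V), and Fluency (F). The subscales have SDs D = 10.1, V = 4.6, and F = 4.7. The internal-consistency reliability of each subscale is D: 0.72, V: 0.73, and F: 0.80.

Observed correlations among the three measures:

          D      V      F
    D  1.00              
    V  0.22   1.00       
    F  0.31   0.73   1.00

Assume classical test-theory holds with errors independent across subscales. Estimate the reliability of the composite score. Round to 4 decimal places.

Var(D+V+F) = 10.1² + 4.6² + 4.7² + 2·[10.1·4.6·0.22 + 10.1·4.7·0.31 + 4.6·4.7·0.73] = 145.26 + 81.439 = 226.699.
With uncorrelated errors the cross-covariances are all true-score covariance, so they carry over unchanged; only the diagonal terms shrink to ρᵢσᵢ².
True-score variance = [10.1²·0.72 + 4.6²·0.73 + 4.7²·0.80] + 81.439 = 106.566 + 81.439 = 188.005.
Reliability = 188.005 / 226.699 = 0.8293.

0.8293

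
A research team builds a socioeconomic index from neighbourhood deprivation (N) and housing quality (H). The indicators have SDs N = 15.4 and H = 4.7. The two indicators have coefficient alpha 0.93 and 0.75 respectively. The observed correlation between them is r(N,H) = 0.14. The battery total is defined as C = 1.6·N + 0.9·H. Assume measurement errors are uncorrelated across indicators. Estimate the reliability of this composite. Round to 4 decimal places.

0.9282

Var(C) = 1.6²·15.4² + 0.9²·4.7² + 2·[1.44·15.4·4.7·0.14] = 625.023 + 29.1836 = 654.206.
With uncorrelated errors the cross-covariances are all true-score covariance, so they carry over unchanged; only the diagonal terms shrink to ρᵢσᵢ².
True-score variance = [1.6²·15.4²·0.93 + 0.9²·4.7²·0.75] + 29.1836 = 578.05 + 29.1836 = 607.234.
Reliability = 607.234 / 654.206 = 0.9282.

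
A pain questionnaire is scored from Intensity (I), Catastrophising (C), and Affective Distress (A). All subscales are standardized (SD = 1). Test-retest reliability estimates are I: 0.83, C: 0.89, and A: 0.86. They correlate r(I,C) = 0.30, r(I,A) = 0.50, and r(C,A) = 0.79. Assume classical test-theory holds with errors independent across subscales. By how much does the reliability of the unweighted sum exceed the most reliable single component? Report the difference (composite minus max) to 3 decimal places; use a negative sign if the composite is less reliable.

Var(sum) = 3 + 3.18 = 6.18; true-score variance = 2.58 + 3.18 = 5.76; composite reliability = 0.9320.
Max component reliability = 0.8900.
Difference = 0.9320 − 0.8900 = 0.042.

0.042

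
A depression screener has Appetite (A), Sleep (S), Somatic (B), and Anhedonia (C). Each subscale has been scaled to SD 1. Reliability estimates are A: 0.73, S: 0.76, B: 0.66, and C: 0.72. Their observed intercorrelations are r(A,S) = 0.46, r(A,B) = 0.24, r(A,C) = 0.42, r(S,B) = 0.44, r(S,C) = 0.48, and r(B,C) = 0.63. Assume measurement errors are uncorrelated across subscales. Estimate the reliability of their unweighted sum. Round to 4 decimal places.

Var(A+S+B+C) = 4 + 2·[0.46 + 0.24 + 0.42 + 0.44 + 0.48 + 0.63] = 4 + 5.34 = 9.34.
With uncorrelated errors the cross-covariances are all true-score covariance, so they carry over unchanged; only the diagonal terms shrink to ρᵢσᵢ².
True-score variance = [0.73 + 0.76 + 0.66 + 0.72] + 5.34 = 2.87 + 5.34 = 8.21.
Reliability = 8.21 / 9.34 = 0.8790.

0.8790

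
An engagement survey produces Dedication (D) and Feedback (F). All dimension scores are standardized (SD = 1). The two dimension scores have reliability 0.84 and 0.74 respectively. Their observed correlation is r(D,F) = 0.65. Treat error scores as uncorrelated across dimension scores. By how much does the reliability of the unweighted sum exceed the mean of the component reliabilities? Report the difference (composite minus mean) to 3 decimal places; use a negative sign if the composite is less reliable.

Var(sum) = 2 + 1.3 = 3.3; true-score variance = 1.58 + 1.3 = 2.88; composite reliability = 0.8727.
Mean component reliability = 0.7900.
Difference = 0.8727 − 0.7900 = 0.083.

0.083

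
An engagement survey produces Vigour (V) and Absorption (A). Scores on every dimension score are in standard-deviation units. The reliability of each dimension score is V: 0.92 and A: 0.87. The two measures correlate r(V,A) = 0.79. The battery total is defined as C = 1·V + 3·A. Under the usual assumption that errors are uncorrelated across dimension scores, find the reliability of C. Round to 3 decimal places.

Var(C) = 1 + 3² + 2·[3·0.79] = 10 + 4.74 = 14.74.
Because errors are independent across components, Cov(Tᵢ,Tⱼ) = Cov(Xᵢ,Xⱼ); the off-diagonal part of the true-score variance is the same as above.
True-score variance = [0.92 + 3²·0.87] + 4.74 = 8.75 + 4.74 = 13.49.
Reliability = 13.49 / 14.74 = 0.915.

0.915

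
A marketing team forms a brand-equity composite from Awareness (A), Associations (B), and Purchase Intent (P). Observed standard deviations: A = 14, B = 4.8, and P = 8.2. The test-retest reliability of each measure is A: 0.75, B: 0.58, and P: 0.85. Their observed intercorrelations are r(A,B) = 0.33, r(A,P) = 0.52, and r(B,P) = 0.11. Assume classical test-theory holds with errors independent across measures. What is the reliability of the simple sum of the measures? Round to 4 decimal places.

0.8501

Var(A+B+P) = 14² + 4.8² + 8.2² + 2·[14·4.8·0.33 + 14·8.2·0.52 + 4.8·8.2·0.11] = 286.28 + 172.403 = 458.683.
With uncorrelated errors the cross-covariances are all true-score covariance, so they carry over unchanged; only the diagonal terms shrink to ρᵢσᵢ².
True-score variance = [14²·0.75 + 4.8²·0.58 + 8.2²·0.85] + 172.403 = 217.517 + 172.403 = 389.92.
Reliability = 389.92 / 458.683 = 0.8501.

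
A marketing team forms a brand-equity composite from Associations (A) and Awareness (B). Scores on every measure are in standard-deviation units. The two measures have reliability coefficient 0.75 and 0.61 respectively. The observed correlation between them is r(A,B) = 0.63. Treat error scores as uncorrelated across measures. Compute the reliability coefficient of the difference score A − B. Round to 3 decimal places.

0.135

Var(A−B) = 1 + 1 − 2·0.63 = 2 − 1.26 = 0.74.
Because errors are independent across components, Cov(Tᵢ,Tⱼ) = Cov(Xᵢ,Xⱼ); the off-diagonal part of the true-score variance is the same as above.
True-score variance = [0.75 + 0.61] − 1.26 = 1.36 − 1.26 = 0.1.
Reliability = 0.1 / 0.74 = 0.135.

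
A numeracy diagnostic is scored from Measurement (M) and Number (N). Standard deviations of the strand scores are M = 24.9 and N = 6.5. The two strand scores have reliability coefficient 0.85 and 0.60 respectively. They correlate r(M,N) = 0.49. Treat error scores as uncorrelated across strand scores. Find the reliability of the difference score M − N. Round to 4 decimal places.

Var(M−N) = 24.9² + 6.5² − 2·24.9·6.5·0.49 = 662.26 − 158.613 = 503.647.
Under uncorrelated errors the observed covariances equal the true-score covariances, so only the own-variance terms attenuate.
True-score variance = [24.9²·0.85 + 6.5²·0.60] − 158.613 = 552.358 − 158.613 = 393.745.
Reliability = 393.745 / 503.647 = 0.7818.

0.7818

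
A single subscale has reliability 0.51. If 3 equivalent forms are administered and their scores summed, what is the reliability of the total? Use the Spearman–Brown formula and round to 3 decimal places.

0.757

ρ_k = kρ / (1 + (k−1)ρ) = 3·0.51 / (1 + 2·0.51) = 1.530 / 2.020 = 0.757.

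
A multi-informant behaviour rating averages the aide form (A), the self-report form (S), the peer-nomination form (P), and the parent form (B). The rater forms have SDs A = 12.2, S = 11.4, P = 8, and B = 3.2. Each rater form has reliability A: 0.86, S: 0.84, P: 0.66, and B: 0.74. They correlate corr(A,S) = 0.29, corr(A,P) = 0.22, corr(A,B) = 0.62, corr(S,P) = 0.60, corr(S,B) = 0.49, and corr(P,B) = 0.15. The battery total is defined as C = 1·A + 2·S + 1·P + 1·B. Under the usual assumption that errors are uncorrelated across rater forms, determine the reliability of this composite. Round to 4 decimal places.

Var(C) = 12.2² + 2²·11.4² + 8² + 3.2² + 2·[2·12.2·11.4·0.29 + 12.2·8·0.22 + 12.2·3.2·0.62 + 2·11.4·8·0.60 + 2·11.4·3.2·0.49 + 8·3.2·0.15] = 742.92 + 550.747 = 1293.67.
Under uncorrelated errors the observed covariances equal the true-score covariances, so only the own-variance terms attenuate.
True-score variance = [12.2²·0.86 + 2²·11.4²·0.84 + 8²·0.66 + 3.2²·0.74] + 550.747 = 614.486 + 550.747 = 1165.23.
Reliability = 1165.23 / 1293.67 = 0.9007.

0.9007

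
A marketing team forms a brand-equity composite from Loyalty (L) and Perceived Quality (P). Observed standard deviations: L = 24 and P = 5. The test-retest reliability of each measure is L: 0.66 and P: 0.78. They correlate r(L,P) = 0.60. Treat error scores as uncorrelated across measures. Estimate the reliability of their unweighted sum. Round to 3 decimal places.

0.730

Var(L+P) = 24² + 5² + 2·[24·5·0.60] = 601 + 144 = 745.
With uncorrelated errors the cross-covariances are all true-score covariance, so they carry over unchanged; only the diagonal terms shrink to ρᵢσᵢ².
True-score variance = [24²·0.66 + 5²·0.78] + 144 = 399.66 + 144 = 543.66.
Reliability = 543.66 / 745 = 0.730.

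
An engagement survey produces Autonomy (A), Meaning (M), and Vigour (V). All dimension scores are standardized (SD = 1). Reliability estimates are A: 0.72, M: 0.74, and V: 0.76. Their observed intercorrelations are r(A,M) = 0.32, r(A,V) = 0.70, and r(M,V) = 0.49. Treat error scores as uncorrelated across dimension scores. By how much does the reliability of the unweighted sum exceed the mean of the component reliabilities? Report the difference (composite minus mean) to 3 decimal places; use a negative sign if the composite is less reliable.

0.130

Var(sum) = 3 + 3.02 = 6.02; true-score variance = 2.22 + 3.02 = 5.24; composite reliability = 0.8704.
Mean component reliability = 0.7400.
Difference = 0.8704 − 0.7400 = 0.130.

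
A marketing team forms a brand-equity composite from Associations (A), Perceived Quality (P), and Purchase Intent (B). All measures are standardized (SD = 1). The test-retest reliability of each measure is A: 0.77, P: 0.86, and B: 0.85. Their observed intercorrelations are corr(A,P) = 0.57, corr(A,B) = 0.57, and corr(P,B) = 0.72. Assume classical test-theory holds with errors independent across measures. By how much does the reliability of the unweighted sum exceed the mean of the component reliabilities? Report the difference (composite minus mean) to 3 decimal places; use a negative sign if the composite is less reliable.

Var(sum) = 3 + 3.72 = 6.72; true-score variance = 2.48 + 3.72 = 6.2; composite reliability = 0.9226.
Mean component reliability = 0.8267.
Difference = 0.9226 − 0.8267 = 0.096.

0.096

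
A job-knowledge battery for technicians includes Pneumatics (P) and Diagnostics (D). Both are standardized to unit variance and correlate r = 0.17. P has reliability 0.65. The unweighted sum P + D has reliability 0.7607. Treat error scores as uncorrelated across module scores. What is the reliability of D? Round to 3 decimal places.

0.790

Var(P+D) = 2 + 2·0.17 = 2.340.
True-score variance = ρ_P + ρ_D + 2·0.17, so 0.7607 = (0.65 + ρ_D + 0.34) / 2.340.
ρ_D = 0.7607·2.340 − 0.65 − 0.34 = 0.790.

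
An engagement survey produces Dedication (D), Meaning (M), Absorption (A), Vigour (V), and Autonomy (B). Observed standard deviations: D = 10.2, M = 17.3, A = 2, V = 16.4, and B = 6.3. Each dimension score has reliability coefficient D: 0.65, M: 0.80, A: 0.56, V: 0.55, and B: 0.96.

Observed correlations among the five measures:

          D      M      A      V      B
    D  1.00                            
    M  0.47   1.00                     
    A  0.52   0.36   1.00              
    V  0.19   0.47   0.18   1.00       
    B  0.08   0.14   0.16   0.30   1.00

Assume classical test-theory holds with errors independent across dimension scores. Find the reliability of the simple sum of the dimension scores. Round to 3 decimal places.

Var(D+M+A+V+B) = 10.2² + 17.3² + 2² + 16.4² + 6.3² + 2·[10.2·17.3·0.47 + 10.2·2·0.52 + 10.2·16.4·0.19 + 10.2·6.3·0.08 + 17.3·2·0.36 + 17.3·16.4·0.47 + 17.3·6.3·0.14 + 2·16.4·0.18 + 2·6.3·0.16 + 16.4·6.3·0.30] = 715.98 + 660.894 = 1376.87.
Because errors are independent across components, Cov(Tᵢ,Tⱼ) = Cov(Xᵢ,Xⱼ); the off-diagonal part of the true-score variance is the same as above.
True-score variance = [10.2²·0.65 + 17.3²·0.80 + 2²·0.56 + 16.4²·0.55 + 6.3²·0.96] + 660.894 = 495.328 + 660.894 = 1156.22.
Reliability = 1156.22 / 1376.87 = 0.840.

0.840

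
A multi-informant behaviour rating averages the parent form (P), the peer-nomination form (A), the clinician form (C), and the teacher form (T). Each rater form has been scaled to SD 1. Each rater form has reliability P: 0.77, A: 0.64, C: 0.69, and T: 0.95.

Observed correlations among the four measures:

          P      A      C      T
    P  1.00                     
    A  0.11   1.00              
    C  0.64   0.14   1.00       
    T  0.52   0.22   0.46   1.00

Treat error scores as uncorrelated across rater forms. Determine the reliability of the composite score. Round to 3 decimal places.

Var(P+A+C+T) = 4 + 2·[0.11 + 0.64 + 0.52 + 0.14 + 0.22 + 0.46] = 4 + 4.18 = 8.18.
With uncorrelated errors the cross-covariances are all true-score covariance, so they carry over unchanged; only the diagonal terms shrink to ρᵢσᵢ².
True-score variance = [0.77 + 0.64 + 0.69 + 0.95] + 4.18 = 3.05 + 4.18 = 7.23.
Reliability = 7.23 / 8.18 = 0.884.

0.884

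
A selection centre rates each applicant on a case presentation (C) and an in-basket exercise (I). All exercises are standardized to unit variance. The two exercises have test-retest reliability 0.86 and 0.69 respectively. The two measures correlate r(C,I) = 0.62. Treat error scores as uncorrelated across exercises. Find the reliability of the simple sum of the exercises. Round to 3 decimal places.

0.861

Var(C+I) = 2 + 2·[0.62] = 2 + 1.24 = 3.24.
With uncorrelated errors the cross-covariances are all true-score covariance, so they carry over unchanged; only the diagonal terms shrink to ρᵢσᵢ².
True-score variance = [0.86 + 0.69] + 1.24 = 1.55 + 1.24 = 2.79.
Reliability = 2.79 / 3.24 = 0.861.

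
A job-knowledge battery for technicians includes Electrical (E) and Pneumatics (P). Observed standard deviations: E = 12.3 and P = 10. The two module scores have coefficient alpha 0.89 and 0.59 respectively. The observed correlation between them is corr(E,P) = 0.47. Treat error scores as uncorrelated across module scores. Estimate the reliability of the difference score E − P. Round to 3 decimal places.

Var(E−P) = 12.3² + 10² − 2·12.3·10·0.47 = 251.29 − 115.62 = 135.67.
Because errors are independent across components, Cov(Tᵢ,Tⱼ) = Cov(Xᵢ,Xⱼ); the off-diagonal part of the true-score variance is the same as above.
True-score variance = [12.3²·0.89 + 10²·0.59] − 115.62 = 193.648 − 115.62 = 78.0281.
Reliability = 78.0281 / 135.67 = 0.575.

0.575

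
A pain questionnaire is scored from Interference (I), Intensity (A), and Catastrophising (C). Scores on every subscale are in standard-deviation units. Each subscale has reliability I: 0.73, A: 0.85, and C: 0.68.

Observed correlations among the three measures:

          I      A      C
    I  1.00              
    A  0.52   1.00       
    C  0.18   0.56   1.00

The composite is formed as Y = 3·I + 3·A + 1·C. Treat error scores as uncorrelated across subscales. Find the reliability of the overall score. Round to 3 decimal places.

0.875

Var(Y) = 3² + 3² + 1 + 2·[9·0.52 + 3·0.18 + 3·0.56] = 19 + 13.8 = 32.8.
With uncorrelated errors the cross-covariances are all true-score covariance, so they carry over unchanged; only the diagonal terms shrink to ρᵢσᵢ².
True-score variance = [3²·0.73 + 3²·0.85 + 0.68] + 13.8 = 14.9 + 13.8 = 28.7.
Reliability = 28.7 / 32.8 = 0.875.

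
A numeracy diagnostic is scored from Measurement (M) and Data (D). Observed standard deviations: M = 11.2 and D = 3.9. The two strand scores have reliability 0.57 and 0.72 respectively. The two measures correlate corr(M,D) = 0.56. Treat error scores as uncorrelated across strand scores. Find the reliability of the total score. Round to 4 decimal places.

Var(M+D) = 11.2² + 3.9² + 2·[11.2·3.9·0.56] = 140.65 + 48.9216 = 189.572.
With uncorrelated errors the cross-covariances are all true-score covariance, so they carry over unchanged; only the diagonal terms shrink to ρᵢσᵢ².
True-score variance = [11.2²·0.57 + 3.9²·0.72] + 48.9216 = 82.452 + 48.9216 = 131.374.
Reliability = 131.374 / 189.572 = 0.6930.

0.6930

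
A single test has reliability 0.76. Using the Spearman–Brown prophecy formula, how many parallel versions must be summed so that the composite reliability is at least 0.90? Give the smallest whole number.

3

k ≥ ρ*(1−ρ₁)/(ρ₁(1−ρ*)) = 0.90·0.24 / (0.76·0.10) = 2.842.
Smallest integer k = 3.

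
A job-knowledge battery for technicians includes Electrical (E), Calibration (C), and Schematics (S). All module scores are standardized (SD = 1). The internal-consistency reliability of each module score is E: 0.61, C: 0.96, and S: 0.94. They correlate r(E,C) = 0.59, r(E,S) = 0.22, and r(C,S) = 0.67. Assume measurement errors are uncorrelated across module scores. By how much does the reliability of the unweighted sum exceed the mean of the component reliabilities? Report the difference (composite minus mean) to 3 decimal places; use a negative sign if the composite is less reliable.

Var(sum) = 3 + 2.96 = 5.96; true-score variance = 2.51 + 2.96 = 5.47; composite reliability = 0.9178.
Mean component reliability = 0.8367.
Difference = 0.9178 − 0.8367 = 0.081.

0.081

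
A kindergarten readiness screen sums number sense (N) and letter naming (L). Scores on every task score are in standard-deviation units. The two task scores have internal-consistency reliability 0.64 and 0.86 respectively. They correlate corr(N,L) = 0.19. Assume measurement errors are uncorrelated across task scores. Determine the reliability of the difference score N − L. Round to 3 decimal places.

Var(N−L) = 1 + 1 − 2·0.19 = 2 − 0.38 = 1.62.
Under uncorrelated errors the observed covariances equal the true-score covariances, so only the own-variance terms attenuate.
True-score variance = [0.64 + 0.86] − 0.38 = 1.5 − 0.38 = 1.12.
Reliability = 1.12 / 1.62 = 0.691.

0.691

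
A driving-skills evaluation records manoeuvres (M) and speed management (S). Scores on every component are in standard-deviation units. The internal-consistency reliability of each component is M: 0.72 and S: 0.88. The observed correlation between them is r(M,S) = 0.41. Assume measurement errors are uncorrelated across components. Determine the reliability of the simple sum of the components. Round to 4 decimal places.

Var(M+S) = 2 + 2·[0.41] = 2 + 0.82 = 2.82.
Under uncorrelated errors the observed covariances equal the true-score covariances, so only the own-variance terms attenuate.
True-score variance = [0.72 + 0.88] + 0.82 = 1.6 + 0.82 = 2.42.
Reliability = 2.42 / 2.82 = 0.8582.

0.8582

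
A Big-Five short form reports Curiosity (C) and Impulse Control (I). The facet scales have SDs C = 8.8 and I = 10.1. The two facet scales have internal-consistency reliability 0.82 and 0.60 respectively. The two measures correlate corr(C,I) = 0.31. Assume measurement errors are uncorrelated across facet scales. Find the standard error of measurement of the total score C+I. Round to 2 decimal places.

Var(total) = 179.45 + 55.1056 = 234.556.
True-score variance = 124.707 + 55.1056 = 179.812, so reliability = 0.7666.
Error variance = 234.556 − 179.812 = 54.7432; SEM = √54.7432 = 7.40.

7.40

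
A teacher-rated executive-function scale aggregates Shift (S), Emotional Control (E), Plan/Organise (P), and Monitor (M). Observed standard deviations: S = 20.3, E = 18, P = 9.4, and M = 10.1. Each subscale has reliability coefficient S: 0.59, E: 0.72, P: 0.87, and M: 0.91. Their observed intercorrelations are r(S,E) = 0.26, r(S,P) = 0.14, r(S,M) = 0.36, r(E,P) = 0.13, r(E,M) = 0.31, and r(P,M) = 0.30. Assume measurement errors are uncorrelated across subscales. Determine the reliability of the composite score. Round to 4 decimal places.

Var(S+E+P+M) = 20.3² + 18² + 9.4² + 10.1² + 2·[20.3·18·0.26 + 20.3·9.4·0.14 + 20.3·10.1·0.36 + 18·9.4·0.13 + 18·10.1·0.31 + 9.4·10.1·0.30] = 926.46 + 604.731 = 1531.19.
Under uncorrelated errors the observed covariances equal the true-score covariances, so only the own-variance terms attenuate.
True-score variance = [20.3²·0.59 + 18²·0.72 + 9.4²·0.87 + 10.1²·0.91] + 604.731 = 646.115 + 604.731 = 1250.85.
Reliability = 1250.85 / 1531.19 = 0.8169.

0.8169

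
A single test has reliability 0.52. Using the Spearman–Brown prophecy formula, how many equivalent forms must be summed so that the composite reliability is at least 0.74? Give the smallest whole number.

3

k ≥ ρ*(1−ρ₁)/(ρ₁(1−ρ*)) = 0.74·0.48 / (0.52·0.26) = 2.627.
Smallest integer k = 3.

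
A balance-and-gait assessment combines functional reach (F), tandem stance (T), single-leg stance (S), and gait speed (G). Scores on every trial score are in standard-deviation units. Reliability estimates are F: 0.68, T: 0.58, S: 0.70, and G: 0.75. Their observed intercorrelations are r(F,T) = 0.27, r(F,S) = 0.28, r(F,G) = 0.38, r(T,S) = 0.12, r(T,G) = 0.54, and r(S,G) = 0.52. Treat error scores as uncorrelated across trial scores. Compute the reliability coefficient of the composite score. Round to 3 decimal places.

0.843

Var(F+T+S+G) = 4 + 2·[0.27 + 0.28 + 0.38 + 0.12 + 0.54 + 0.52] = 4 + 4.22 = 8.22.
With uncorrelated errors the cross-covariances are all true-score covariance, so they carry over unchanged; only the diagonal terms shrink to ρᵢσᵢ².
True-score variance = [0.68 + 0.58 + 0.70 + 0.75] + 4.22 = 2.71 + 4.22 = 6.93.
Reliability = 6.93 / 8.22 = 0.843.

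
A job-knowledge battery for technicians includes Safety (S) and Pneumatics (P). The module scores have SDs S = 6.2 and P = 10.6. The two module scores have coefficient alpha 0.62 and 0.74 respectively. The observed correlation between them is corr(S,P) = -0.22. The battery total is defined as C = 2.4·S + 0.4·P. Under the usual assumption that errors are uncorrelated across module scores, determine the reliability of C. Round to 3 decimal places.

0.580

Var(C) = 2.4²·6.2² + 0.4²·10.6² + 2·[0.96·6.2·10.6·(-0.22)] = 239.392 − 27.7601 = 211.632.
Under uncorrelated errors the observed covariances equal the true-score covariances, so only the own-variance terms attenuate.
True-score variance = [2.4²·6.2²·0.62 + 0.4²·10.6²·0.74] − 27.7601 = 150.58 − 27.7601 = 122.82.
Reliability = 122.82 / 211.632 = 0.580.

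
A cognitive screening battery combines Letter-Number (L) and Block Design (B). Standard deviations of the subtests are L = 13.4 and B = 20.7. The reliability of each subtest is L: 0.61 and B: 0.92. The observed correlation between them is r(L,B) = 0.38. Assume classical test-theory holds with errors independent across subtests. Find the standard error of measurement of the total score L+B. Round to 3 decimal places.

10.213

Var(total) = 608.05 + 210.809 = 818.859.
True-score variance = 503.742 + 210.809 = 714.551, so reliability = 0.8726.
Error variance = 818.859 − 714.551 = 104.308; SEM = √104.308 = 10.213.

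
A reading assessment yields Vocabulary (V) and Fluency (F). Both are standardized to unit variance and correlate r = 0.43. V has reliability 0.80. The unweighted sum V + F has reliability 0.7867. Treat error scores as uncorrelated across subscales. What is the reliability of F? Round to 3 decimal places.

Var(V+F) = 2 + 2·0.43 = 2.860.
True-score variance = ρ_V + ρ_F + 2·0.43, so 0.7867 = (0.80 + ρ_F + 0.86) / 2.860.
ρ_F = 0.7867·2.860 − 0.80 − 0.86 = 0.590.

0.590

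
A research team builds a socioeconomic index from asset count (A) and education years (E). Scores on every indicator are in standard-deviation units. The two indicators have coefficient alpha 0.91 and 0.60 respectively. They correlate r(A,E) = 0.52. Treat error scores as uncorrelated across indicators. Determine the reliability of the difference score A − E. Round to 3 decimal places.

Var(A−E) = 1 + 1 − 2·0.52 = 2 − 1.04 = 0.96.
Under uncorrelated errors the observed covariances equal the true-score covariances, so only the own-variance terms attenuate.
True-score variance = [0.91 + 0.60] − 1.04 = 1.51 − 1.04 = 0.47.
Reliability = 0.47 / 0.96 = 0.490.

0.490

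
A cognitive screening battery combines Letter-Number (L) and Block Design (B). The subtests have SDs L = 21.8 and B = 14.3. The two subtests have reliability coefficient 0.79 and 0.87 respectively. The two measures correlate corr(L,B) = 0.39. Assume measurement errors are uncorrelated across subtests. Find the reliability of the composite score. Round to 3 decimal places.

Var(L+B) = 21.8² + 14.3² + 2·[21.8·14.3·0.39] = 679.73 + 243.157 = 922.887.
With uncorrelated errors the cross-covariances are all true-score covariance, so they carry over unchanged; only the diagonal terms shrink to ρᵢσᵢ².
True-score variance = [21.8²·0.79 + 14.3²·0.87] + 243.157 = 553.346 + 243.157 = 796.503.
Reliability = 796.503 / 922.887 = 0.863.

0.863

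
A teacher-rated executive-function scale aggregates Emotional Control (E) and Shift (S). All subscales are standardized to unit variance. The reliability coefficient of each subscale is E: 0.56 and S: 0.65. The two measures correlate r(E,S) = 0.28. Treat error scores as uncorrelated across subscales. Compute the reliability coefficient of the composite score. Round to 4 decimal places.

0.6914

Var(E+S) = 2 + 2·[0.28] = 2 + 0.56 = 2.56.
With uncorrelated errors the cross-covariances are all true-score covariance, so they carry over unchanged; only the diagonal terms shrink to ρᵢσᵢ².
True-score variance = [0.56 + 0.65] + 0.56 = 1.21 + 0.56 = 1.77.
Reliability = 1.77 / 2.56 = 0.6914.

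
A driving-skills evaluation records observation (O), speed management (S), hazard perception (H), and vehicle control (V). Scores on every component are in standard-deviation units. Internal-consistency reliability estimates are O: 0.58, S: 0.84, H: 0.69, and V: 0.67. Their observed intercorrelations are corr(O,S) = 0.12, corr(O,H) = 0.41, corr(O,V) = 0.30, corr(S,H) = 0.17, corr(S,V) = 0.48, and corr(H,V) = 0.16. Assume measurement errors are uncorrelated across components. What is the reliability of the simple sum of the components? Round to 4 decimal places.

Var(O+S+H+V) = 4 + 2·[0.12 + 0.41 + 0.30 + 0.17 + 0.48 + 0.16] = 4 + 3.28 = 7.28.
Because errors are independent across components, Cov(Tᵢ,Tⱼ) = Cov(Xᵢ,Xⱼ); the off-diagonal part of the true-score variance is the same as above.
True-score variance = [0.58 + 0.84 + 0.69 + 0.67] + 3.28 = 2.78 + 3.28 = 6.06.
Reliability = 6.06 / 7.28 = 0.8324.

0.8324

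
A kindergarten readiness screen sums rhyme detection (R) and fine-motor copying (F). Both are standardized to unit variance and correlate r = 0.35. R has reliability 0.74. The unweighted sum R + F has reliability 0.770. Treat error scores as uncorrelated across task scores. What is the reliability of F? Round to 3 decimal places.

0.639

Var(R+F) = 2 + 2·0.35 = 2.700.
True-score variance = ρ_R + ρ_F + 2·0.35, so 0.770 = (0.74 + ρ_F + 0.70) / 2.700.
ρ_F = 0.770·2.700 − 0.74 − 0.70 = 0.639.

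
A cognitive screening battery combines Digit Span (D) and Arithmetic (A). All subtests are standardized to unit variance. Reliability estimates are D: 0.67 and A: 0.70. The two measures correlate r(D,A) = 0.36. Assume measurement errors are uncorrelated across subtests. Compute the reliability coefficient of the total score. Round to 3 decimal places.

Var(D+A) = 2 + 2·[0.36] = 2 + 0.72 = 2.72.
Under uncorrelated errors the observed covariances equal the true-score covariances, so only the own-variance terms attenuate.
True-score variance = [0.67 + 0.70] + 0.72 = 1.37 + 0.72 = 2.09.
Reliability = 2.09 / 2.72 = 0.768.

0.768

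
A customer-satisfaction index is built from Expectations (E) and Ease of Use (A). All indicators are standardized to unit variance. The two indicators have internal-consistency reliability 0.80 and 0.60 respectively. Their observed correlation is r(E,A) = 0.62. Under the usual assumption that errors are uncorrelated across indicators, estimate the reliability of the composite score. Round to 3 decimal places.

Var(E+A) = 2 + 2·[0.62] = 2 + 1.24 = 3.24.
Under uncorrelated errors the observed covariances equal the true-score covariances, so only the own-variance terms attenuate.
True-score variance = [0.80 + 0.60] + 1.24 = 1.4 + 1.24 = 2.64.
Reliability = 2.64 / 3.24 = 0.815.

0.815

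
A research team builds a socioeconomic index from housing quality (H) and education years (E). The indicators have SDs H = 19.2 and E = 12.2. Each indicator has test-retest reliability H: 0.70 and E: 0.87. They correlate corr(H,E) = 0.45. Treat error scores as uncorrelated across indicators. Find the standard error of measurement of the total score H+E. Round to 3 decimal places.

Var(total) = 517.48 + 210.816 = 728.296.
True-score variance = 387.539 + 210.816 = 598.355, so reliability = 0.8216.
Error variance = 728.296 − 598.355 = 129.941; SEM = √129.941 = 11.399.

11.399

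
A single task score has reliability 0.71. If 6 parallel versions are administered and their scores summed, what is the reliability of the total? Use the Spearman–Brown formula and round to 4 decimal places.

0.9363

ρ_k = kρ / (1 + (k−1)ρ) = 6·0.71 / (1 + 5·0.71) = 4.260 / 4.550 = 0.9363.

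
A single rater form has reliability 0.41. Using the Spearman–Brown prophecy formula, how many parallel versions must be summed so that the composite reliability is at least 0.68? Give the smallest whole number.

k ≥ ρ*(1−ρ₁)/(ρ₁(1−ρ*)) = 0.68·0.59 / (0.41·0.32) = 3.058.
Smallest integer k = 4.

4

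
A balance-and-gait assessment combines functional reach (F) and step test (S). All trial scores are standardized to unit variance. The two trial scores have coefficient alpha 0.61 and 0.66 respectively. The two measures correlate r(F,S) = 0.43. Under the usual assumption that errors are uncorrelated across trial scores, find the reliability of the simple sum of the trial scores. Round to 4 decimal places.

0.7448

Var(F+S) = 2 + 2·[0.43] = 2 + 0.86 = 2.86.
With uncorrelated errors the cross-covariances are all true-score covariance, so they carry over unchanged; only the diagonal terms shrink to ρᵢσᵢ².
True-score variance = [0.61 + 0.66] + 0.86 = 1.27 + 0.86 = 2.13.
Reliability = 2.13 / 2.86 = 0.7448.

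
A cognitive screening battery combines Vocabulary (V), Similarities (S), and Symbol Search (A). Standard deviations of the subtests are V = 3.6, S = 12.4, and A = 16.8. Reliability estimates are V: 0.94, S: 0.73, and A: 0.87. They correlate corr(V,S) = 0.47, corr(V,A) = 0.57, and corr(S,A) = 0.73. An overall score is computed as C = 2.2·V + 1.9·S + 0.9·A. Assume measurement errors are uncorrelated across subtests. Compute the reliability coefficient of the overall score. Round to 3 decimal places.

Var(C) = 2.2²·3.6² + 1.9²·12.4² + 0.9²·16.8² + 2·[4.18·3.6·12.4·0.47 + 1.98·3.6·16.8·0.57 + 1.71·12.4·16.8·0.73] = 846.414 + 832.007 = 1678.42.
Because errors are independent across components, Cov(Tᵢ,Tⱼ) = Cov(Xᵢ,Xⱼ); the off-diagonal part of the true-score variance is the same as above.
True-score variance = [2.2²·3.6²·0.94 + 1.9²·12.4²·0.73 + 0.9²·16.8²·0.87] + 832.007 = 663.061 + 832.007 = 1495.07.
Reliability = 1495.07 / 1678.42 = 0.891.

0.891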